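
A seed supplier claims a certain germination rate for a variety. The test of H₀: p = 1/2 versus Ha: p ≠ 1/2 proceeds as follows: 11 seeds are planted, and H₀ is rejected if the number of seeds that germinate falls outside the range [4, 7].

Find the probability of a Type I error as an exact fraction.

29/128

The significance level is the null-hypothesis probability of the rejection region {≤3} ∪ {≥8}.
The two tails are symmetric, so α = 2·(1 + 11 + 55 + 165)/2^11 = 464/2048 = 29/128.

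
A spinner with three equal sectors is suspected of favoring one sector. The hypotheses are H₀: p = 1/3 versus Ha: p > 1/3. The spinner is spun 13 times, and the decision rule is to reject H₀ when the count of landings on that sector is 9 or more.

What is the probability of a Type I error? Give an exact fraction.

521/59049

α = P(reject H₀ | H₀ true) = P(Y ≥ 9 | p = 1/3), with Y ~ Binomial(13, 1/3).
Adding the binomial terms for j = 9 through 13 with p = 1/3 yields 521/59049.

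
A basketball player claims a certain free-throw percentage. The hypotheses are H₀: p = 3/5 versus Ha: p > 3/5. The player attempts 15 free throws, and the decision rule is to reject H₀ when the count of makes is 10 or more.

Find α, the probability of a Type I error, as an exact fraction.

12305162061/30517578125

The Type I error probability is α = P(X ≥ 10) computed under H₀, where X ~ Binomial(15, 3/5).
Summing C(15,j)(3/5)^j(2/5)^{15−j} for j = 10,…,15 gives 12305162061/30517578125.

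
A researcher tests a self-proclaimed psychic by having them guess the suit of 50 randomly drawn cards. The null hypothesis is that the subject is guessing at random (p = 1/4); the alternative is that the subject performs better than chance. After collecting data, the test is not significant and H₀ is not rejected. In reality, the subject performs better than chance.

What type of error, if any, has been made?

H₀ was not rejected, but H₀ is actually false.
Failing to reject a false null hypothesis is a Type II error (false negative).

Type II error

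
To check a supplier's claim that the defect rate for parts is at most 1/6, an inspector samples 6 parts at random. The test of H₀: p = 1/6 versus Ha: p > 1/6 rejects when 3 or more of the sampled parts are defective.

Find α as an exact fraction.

1453/23328

Under H₀, X ~ Binomial(6, 1/6); the Type I error rate is P(X ≥ 3).
α = 1 − P(X ≤ 2) = 1 − 21875/23328 = 1453/23328.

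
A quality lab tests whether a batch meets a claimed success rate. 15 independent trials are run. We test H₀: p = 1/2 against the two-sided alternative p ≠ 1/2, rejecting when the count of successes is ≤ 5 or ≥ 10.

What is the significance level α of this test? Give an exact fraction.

309/1024

The significance level is the null-hypothesis probability of the rejection region {≤5} ∪ {≥10}.
The two tails are symmetric, so α = 2·(1 + 15 + 105 + 455 + 1365 + 3003)/2^15 = 9888/32768 = 309/1024.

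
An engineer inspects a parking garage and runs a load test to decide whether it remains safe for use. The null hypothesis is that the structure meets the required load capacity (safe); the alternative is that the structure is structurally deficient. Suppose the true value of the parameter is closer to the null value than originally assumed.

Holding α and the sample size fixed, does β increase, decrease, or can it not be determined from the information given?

It increases.

A smaller departure from H₀ means the test statistic under Ha is distributed closer to where it would be under H₀; rejection becomes less likely.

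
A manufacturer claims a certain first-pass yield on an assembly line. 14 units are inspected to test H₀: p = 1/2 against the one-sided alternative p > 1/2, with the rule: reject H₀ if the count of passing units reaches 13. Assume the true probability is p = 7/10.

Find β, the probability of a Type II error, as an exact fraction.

A Type II error is failing to reject when Ha holds: with p = 7/10, β = P(Y ≤ 12).
Equivalently, β = 1 − P(Y ≥ 13) = 95252438490057/100000000000000.

95252438490057/100000000000000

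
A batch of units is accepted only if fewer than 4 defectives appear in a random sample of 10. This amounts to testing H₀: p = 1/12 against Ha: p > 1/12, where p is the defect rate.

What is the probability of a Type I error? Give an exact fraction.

34654379/5159780352

The significance level is the probability, assuming p = 1/12, of seeing 4 or more defectives in 10 draws.
Computing the lower-tail complement: 1 − 5125125973/5159780352 = 34654379/5159780352.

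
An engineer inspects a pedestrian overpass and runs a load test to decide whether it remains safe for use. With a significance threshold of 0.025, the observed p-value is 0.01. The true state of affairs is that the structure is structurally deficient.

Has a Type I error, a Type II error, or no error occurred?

No error (correct decision).

The conventional null hypothesis is that the structure meets the required load capacity (safe).
Since p = 0.01 < α = 0.025, H₀ is rejected.
H₀ is false (actually the structure is structurally deficient).
The decision matches the true state — no error.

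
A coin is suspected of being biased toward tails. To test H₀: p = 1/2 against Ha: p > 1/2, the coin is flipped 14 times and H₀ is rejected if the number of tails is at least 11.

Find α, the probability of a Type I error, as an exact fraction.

235/8192

Under H₀, Y ~ Binomial(14, 1/2), and α = P(Y ≥ 11).
Summing the upper tail: (364 + 91 + 14 + 1) / 2^14 = 470/16384 = 235/8192.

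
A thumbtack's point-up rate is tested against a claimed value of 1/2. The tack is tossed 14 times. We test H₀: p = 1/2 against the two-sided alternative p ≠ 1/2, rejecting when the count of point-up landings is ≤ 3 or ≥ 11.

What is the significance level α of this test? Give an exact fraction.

α = P(S ≤ 3 or S ≥ 11 | p = 1/2), S ~ Binomial(14, 1/2).
By symmetry, α = 2·P(S ≤ 3) = 2·(1 + 14 + 91 + 364)/16384 = 940/16384 = 235/4096.

235/4096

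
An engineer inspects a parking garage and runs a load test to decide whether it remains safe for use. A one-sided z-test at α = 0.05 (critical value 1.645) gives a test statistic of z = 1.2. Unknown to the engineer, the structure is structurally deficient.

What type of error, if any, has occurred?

Type II error

The conventional null hypothesis is that the structure meets the required load capacity (safe).
Since z = 1.2 ≤ z* = 1.645, H₀ is not rejected.
H₀ is false (actually the structure is structurally deficient).
Failing to reject a false H₀ is a Type II error.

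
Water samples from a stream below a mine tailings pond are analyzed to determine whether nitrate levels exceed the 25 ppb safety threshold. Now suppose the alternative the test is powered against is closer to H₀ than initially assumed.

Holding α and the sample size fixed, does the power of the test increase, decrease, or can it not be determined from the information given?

A smaller true effect puts the Ha sampling distribution closer to H₀, so more of it falls in the non-rejection region.
Since power = 1 − β and β increases, power decreases.

It decreases.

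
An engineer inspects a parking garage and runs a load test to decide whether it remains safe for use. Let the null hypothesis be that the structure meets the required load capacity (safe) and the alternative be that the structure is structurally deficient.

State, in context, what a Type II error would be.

A Type II error is failing to reject H₀ when H₀ is false.
Here that means keeping the structure open when actually the structure is structurally deficient.

A Type II error would mean concluding that the structure meets the required load capacity (safe) (or at least failing to establish that the structure is structurally deficient) when in fact the structure is structurally deficient.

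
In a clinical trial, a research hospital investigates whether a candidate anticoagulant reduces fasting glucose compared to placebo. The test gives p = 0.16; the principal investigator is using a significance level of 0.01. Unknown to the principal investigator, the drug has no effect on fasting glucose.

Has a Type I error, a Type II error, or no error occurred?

No error — this is a correct decision.

The conventional null hypothesis is that the drug has no effect on fasting glucose.
Since p = 0.16 ≥ α = 0.01, H₀ is not rejected.
H₀ is true (actually the drug has no effect on fasting glucose).
The decision matches the true state — no error.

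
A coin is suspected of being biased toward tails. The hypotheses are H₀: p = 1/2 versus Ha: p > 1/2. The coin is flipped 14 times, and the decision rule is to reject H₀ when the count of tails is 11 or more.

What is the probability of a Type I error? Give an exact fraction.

235/8192

The Type I error probability is α = P(K ≥ 11) computed under H₀, where K ~ Binomial(14, 1/2).
Summing the upper tail: (364 + 91 + 14 + 1) / 2^14 = 470/16384 = 235/8192.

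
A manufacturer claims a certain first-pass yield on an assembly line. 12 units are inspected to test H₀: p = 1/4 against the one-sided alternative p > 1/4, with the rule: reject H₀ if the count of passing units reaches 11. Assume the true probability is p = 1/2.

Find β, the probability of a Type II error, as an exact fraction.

A Type II error is failing to reject when Ha holds: with p = 1/2, β = P(S ≤ 10).
Equivalently, β = 1 − P(S ≥ 11) = 4083/4096.

4083/4096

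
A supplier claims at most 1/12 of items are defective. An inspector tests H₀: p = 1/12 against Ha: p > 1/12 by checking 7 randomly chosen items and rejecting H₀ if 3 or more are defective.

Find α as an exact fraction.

α = P(reject H₀ | H₀ true) = P(K ≥ 3 | p = 1/12), K ~ Binomial(7, 1/12).
Via the complement, α = 1 − Σ_{j=0}^{2} C(7,j)(1/12)^j(11/12)^{7-j} = 187213/11943936.

187213/11943936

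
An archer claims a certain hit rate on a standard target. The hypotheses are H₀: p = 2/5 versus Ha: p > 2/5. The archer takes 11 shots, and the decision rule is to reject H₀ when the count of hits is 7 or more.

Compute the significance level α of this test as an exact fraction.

194048/1953125

The Type I error probability is α = P(K ≥ 7) computed under H₀, where K ~ Binomial(11, 2/5).
P(K ≥ 7) = Σ_{j=7}^{11} C(11,j)·(2/5)^j·(3/5)^{11-j} = 194048/1953125.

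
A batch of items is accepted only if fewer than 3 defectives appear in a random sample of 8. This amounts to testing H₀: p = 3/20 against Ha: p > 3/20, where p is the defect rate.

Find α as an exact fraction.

Under H₀, Y ~ Binomial(8, 3/20); the Type I error rate is P(Y ≥ 3).
Via the complement, α = 1 − Σ_{j=0}^{2} C(8,j)(3/20)^j(17/20)^{8-j} = 2693447019/25600000000.

2693447019/25600000000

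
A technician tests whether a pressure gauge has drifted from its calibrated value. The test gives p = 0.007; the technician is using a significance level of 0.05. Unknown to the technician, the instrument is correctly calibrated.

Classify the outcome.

Type I error

The conventional null hypothesis is that the instrument is correctly calibrated.
Since p = 0.007 < α = 0.05, H₀ is rejected.
H₀ is true (actually the instrument is correctly calibrated).
Rejecting a true H₀ is a Type I error.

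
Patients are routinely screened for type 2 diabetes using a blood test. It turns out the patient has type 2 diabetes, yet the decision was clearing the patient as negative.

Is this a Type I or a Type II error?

Type II error

The null hypothesis here is that the patient does not have type 2 diabetes.
'Clearing the patient as negative' corresponds to failing to reject H₀.
H₀ was not rejected but H₀ is false — a Type II error (false negative).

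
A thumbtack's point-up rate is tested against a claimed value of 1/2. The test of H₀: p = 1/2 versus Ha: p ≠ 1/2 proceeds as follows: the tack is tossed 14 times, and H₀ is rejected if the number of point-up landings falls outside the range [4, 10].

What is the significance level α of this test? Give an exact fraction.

235/4096

Under H₀, K ~ Binomial(14, 1/2); α is the probability of landing in either tail, P(K ≤ 3) + P(K ≥ 11).
Each tail has probability (1 + 14 + 91 + 364)/16384; doubling gives α = 940/16384 = 235/4096.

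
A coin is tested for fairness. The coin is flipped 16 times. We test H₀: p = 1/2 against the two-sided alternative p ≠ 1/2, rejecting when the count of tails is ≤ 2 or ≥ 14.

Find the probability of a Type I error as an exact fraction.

137/32768

The significance level is the null-hypothesis probability of the rejection region {≤2} ∪ {≥14}.
The two tails are symmetric, so α = 2·(1 + 16 + 120)/2^16 = 274/65536 = 137/32768.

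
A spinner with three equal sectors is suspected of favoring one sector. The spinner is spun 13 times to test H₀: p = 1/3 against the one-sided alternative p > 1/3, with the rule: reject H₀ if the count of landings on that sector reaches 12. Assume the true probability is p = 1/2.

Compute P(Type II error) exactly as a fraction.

4089/4096

Under the alternative p = 1/2, X ~ Binomial(13, 1/2); β is the probability the test does not reject, P(X < 12).
Adding the binomial probabilities P(X=0)+…+P(X=11) at p = 1/2 gives 4089/4096.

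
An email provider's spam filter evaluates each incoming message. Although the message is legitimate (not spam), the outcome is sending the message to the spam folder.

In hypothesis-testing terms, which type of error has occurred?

Type I error

The null hypothesis here is that the message is legitimate (not spam).
'Sending the message to the spam folder' corresponds to rejecting H₀.
H₀ was rejected but H₀ is true — a Type I error (false positive).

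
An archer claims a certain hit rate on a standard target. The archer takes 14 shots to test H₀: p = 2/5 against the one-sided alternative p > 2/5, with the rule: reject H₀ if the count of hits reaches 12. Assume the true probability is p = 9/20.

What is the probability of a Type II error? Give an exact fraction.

Under the alternative p = 9/20, S ~ Binomial(14, 9/20); β is the probability the test does not reject, P(S < 12).
Adding the binomial probabilities P(S=0)+…+P(S=11) at p = 9/20 gives 817437922121895041/819200000000000000.

817437922121895041/819200000000000000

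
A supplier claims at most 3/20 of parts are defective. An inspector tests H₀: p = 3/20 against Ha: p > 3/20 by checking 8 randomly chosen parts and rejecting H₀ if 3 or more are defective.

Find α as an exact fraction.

2693447019/25600000000

The significance level is the probability, assuming p = 3/20, of seeing 3 or more defectives in 8 draws.
α = 1 − P(S ≤ 2) = 1 − 22906552981/25600000000 = 2693447019/25600000000.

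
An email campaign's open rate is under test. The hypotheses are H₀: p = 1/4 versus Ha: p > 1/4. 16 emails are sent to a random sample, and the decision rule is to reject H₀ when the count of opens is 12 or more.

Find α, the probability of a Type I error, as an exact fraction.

Under H₀, K ~ Binomial(16, 1/4), and α = P(K ≥ 12).
Adding the binomial terms for j = 12 through 16 with p = 1/4 yields 163669/4294967296.

163669/4294967296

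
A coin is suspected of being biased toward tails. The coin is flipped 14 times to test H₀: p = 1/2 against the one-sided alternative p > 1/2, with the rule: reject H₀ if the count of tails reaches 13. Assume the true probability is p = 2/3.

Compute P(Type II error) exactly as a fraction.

4651897/4782969

β = P(fail to reject H₀ | Ha true) = P(X ≤ 12 | p = 2/3), X ~ Binomial(14, 2/3).
Equivalently, β = 1 − P(X ≥ 13) = 4651897/4782969.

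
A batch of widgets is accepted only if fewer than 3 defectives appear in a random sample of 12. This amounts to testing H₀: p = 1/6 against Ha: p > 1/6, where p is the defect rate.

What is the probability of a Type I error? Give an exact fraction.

702172961/2176782336

The significance level is the probability, assuming p = 1/6, of seeing 3 or more defectives in 12 draws.
Via the complement, α = 1 − Σ_{j=0}^{2} C(12,j)(1/6)^j(5/6)^{12-j} = 702172961/2176782336.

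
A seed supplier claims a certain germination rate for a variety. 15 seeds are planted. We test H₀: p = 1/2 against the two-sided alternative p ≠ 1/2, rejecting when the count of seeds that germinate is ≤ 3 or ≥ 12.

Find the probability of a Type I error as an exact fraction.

The significance level is the null-hypothesis probability of the rejection region {≤3} ∪ {≥12}.
By symmetry, α = 2·P(X ≤ 3) = 2·(1 + 15 + 105 + 455)/32768 = 1152/32768 = 9/256.

9/256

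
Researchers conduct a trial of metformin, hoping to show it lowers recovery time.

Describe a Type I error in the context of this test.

A Type I error would mean concluding that the drug lowers recovery time when in fact the drug has no effect on recovery time.

With the conventional null hypothesis that the drug has no effect on recovery time:
A Type I error is rejecting H₀ when H₀ is true.
Here that means concluding that the drug is effective when actually the drug has no effect on recovery time.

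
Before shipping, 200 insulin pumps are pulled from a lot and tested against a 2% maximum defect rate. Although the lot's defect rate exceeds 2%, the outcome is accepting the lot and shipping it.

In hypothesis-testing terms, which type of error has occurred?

The null hypothesis here is that the lot's defect rate is 2% (within specification).
'Accepting the lot and shipping it' corresponds to failing to reject H₀.
H₀ was not rejected but H₀ is false — a Type II error (false negative).

Type II error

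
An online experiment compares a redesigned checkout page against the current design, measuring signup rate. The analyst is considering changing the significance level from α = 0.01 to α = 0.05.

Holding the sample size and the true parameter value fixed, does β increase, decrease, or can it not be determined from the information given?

It decreases.

Relaxing α lowers the evidence threshold; under Ha, outcomes that previously fell short now trigger rejection.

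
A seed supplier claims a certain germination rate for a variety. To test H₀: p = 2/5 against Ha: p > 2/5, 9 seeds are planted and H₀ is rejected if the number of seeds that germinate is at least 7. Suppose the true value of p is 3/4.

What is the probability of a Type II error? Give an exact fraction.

13085/32768

A Type II error is failing to reject when Ha holds: with p = 3/4, β = P(K ≤ 6).
Summing C(9,j)·(3/4)^j·(1/4)^{9-j} for j = 0..6 gives 13085/32768.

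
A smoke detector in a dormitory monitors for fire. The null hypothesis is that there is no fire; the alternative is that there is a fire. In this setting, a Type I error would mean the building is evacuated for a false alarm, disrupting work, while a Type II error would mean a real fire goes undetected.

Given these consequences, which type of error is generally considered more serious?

Type II error

The Type II consequence (a real fire goes undetected) is more severe than the Type I consequence (the building is evacuated for a false alarm, disrupting work).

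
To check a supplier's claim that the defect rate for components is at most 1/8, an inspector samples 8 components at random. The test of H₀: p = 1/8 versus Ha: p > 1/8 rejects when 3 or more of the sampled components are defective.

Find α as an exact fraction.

1129899/16777216

Under H₀, Y ~ Binomial(8, 1/8); the Type I error rate is P(Y ≥ 3).
α = 1 − P(Y ≤ 2) = 1 − 15647317/16777216 = 1129899/16777216.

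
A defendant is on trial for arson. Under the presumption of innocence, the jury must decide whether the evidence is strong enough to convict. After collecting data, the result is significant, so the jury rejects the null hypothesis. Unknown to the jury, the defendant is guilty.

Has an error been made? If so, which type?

The conventional null hypothesis here is that the defendant is innocent.
The test rejected a false H₀ — the decision matches the true state.

No error — this is a correct decision.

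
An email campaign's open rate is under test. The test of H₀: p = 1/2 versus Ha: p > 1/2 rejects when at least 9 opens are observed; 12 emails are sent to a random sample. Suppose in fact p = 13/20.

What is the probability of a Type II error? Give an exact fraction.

β = P(fail to reject H₀ | Ha true) = P(K ≤ 8 | p = 13/20), K ~ Binomial(12, 13/20).
Adding the binomial probabilities P(K=0)+…+P(K=8) at p = 13/20 gives 535222111290433/819200000000000.

535222111290433/819200000000000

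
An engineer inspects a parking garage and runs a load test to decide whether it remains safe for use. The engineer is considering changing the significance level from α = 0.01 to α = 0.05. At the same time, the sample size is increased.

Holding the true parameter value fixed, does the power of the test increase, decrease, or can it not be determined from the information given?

It increases.

Relaxing α lowers the evidence threshold; under Ha, outcomes that previously fell short now trigger rejection. Increasing n separates the H₀ and Ha sampling distributions, so under Ha fewer outcomes land in the acceptance region. Both changes push β in the same direction.
Since power = 1 − β and β decreases, power increases.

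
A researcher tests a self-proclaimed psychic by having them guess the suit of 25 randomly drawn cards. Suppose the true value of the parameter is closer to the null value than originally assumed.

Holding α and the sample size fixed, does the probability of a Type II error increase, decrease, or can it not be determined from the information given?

It increases.

A smaller true effect puts the Ha sampling distribution closer to H₀, so more of it falls in the non-rejection region.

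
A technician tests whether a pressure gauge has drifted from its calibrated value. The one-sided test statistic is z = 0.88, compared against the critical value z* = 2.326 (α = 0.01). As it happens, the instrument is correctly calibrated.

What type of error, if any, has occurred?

The conventional null hypothesis is that the instrument is correctly calibrated.
Since z = 0.88 ≤ z* = 2.326, H₀ is not rejected.
H₀ is true (actually the instrument is correctly calibrated).
The decision matches the true state — no error.

No error (correct decision).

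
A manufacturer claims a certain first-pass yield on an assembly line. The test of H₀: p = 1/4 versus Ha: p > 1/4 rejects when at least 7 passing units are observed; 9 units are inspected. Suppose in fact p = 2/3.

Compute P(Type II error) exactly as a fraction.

β = P(fail to reject H₀ | Ha true) = P(S ≤ 6 | p = 2/3), S ~ Binomial(9, 2/3).
Adding the binomial probabilities P(S=0)+…+P(S=6) at p = 2/3 gives 12259/19683.

12259/19683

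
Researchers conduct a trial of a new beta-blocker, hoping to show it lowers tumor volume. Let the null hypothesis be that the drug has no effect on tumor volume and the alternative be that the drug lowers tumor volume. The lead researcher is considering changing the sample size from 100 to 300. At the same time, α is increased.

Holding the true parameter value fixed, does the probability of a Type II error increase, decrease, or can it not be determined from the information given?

A larger sample reduces the standard error, pulling the sampling distribution under Ha further from the non-rejection region. Relaxing α lowers the evidence threshold; under Ha, outcomes that previously fell short now trigger rejection. Both changes push β in the same direction.

It decreases.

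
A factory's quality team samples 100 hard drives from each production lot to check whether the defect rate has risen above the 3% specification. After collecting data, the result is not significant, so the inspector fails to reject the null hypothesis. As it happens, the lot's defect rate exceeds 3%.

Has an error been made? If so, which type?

The conventional null hypothesis here is that the lot's defect rate is 3% (within specification).
H₀ was not rejected, but H₀ is actually false.
Failing to reject a false null hypothesis is a Type II error (false negative).

Type II error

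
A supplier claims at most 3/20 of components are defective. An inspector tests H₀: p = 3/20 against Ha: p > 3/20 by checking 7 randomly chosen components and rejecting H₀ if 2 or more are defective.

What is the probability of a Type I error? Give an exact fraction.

The significance level is the probability, assuming p = 3/20, of seeing 2 or more defectives in 7 draws.
Computing the lower-tail complement: 1 − 458613811/640000000 = 181386189/640000000.

181386189/640000000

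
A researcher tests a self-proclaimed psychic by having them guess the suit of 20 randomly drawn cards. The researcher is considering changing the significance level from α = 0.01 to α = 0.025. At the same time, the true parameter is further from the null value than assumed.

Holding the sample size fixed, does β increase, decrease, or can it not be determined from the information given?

It decreases.

With a larger α the critical value moves toward the center, so more of the Ha sampling distribution lies in the rejection region. The further the true parameter sits from the null value, the more of the Ha sampling distribution falls in the rejection region. Both changes push β in the same direction.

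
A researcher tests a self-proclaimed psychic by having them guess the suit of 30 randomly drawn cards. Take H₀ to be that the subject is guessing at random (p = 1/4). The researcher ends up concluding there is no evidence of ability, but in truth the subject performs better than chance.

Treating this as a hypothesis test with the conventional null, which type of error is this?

Type II error

'Concluding there is no evidence of ability' corresponds to failing to reject H₀.
H₀ was not rejected but H₀ is false — a Type II error (false negative).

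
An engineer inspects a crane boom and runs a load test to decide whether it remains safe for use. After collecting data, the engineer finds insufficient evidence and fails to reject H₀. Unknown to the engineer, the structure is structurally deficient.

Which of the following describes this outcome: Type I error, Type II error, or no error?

The conventional null hypothesis here is that the structure meets the required load capacity (safe).
H₀ was not rejected, but H₀ is actually false.
Failing to reject a false null hypothesis is a Type II error (false negative).

Type II error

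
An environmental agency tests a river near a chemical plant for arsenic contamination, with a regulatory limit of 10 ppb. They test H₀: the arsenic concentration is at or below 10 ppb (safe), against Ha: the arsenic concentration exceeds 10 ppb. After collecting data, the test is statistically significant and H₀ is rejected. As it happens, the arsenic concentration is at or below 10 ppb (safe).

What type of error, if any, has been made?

Type I error

H₀ was rejected, but H₀ is actually true.
Rejecting a true null hypothesis is a Type I error (false positive).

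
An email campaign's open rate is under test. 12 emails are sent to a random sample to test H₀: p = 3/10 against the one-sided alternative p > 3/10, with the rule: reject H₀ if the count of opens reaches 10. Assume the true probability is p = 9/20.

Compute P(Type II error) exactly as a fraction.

812745962073749/819200000000000

A Type II error is failing to reject when Ha holds: with p = 9/20, β = P(S ≤ 9).
Equivalently, β = 1 − P(S ≥ 10) = 812745962073749/819200000000000.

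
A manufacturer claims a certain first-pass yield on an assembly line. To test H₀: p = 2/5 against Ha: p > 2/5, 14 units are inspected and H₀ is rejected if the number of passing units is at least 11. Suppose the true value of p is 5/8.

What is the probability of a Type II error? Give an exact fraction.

A Type II error is failing to reject when Ha holds: with p = 5/8, β = P(S ≤ 10).
Adding the binomial probabilities P(S=0)+…+P(S=10) at p = 5/8 gives 1830419739927/2199023255552.

1830419739927/2199023255552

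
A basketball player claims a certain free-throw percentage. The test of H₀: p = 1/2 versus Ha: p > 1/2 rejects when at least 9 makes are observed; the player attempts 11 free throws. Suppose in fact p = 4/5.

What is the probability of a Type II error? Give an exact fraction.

A Type II error is failing to reject when Ha holds: with p = 4/5, β = P(K ≤ 8).
Adding the binomial probabilities P(K=0)+…+P(K=8) at p = 4/5 gives 3736313/9765625.

3736313/9765625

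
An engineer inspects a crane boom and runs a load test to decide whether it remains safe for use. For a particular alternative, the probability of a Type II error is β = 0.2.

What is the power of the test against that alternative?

Power = 1 − β = 1 − 0.2 = 0.8.

0.8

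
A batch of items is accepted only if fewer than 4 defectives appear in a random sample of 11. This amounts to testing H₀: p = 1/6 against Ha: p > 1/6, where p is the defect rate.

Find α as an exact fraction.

1444669/15116544

Under H₀, K ~ Binomial(11, 1/6); the Type I error rate is P(K ≥ 4).
Computing the lower-tail complement: 1 − 13671875/15116544 = 1444669/15116544.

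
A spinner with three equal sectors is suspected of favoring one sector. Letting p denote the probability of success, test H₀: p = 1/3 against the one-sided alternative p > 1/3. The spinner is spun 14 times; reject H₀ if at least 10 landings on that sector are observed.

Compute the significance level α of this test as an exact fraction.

19321/4782969

The Type I error probability is α = P(X ≥ 10) computed under H₀, where X ~ Binomial(14, 1/3).
Adding the binomial terms for j = 10 through 14 with p = 1/3 yields 19321/4782969.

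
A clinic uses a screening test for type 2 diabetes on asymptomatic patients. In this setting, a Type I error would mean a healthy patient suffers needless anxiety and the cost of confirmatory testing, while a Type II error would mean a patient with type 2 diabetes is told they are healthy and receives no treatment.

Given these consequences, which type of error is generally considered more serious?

Type II error

The Type II consequence (a patient with type 2 diabetes is told they are healthy and receives no treatment) is more severe than the Type I consequence (a healthy patient suffers needless anxiety and the cost of confirmatory testing).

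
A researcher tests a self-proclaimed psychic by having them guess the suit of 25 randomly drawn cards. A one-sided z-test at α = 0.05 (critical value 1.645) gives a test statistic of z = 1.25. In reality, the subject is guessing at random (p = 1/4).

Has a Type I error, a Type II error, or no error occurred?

No error — this is a correct decision.

The conventional null hypothesis is that the subject is guessing at random (p = 1/4).
Since z = 1.25 ≤ z* = 1.645, H₀ is not rejected.
H₀ is true (actually the subject is guessing at random (p = 1/4)).
The decision matches the true state — no error.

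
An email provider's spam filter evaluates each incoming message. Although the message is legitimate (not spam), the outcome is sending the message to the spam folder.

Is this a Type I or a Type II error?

Type I error

The null hypothesis here is that the message is legitimate (not spam).
'Sending the message to the spam folder' corresponds to rejecting H₀.
H₀ was rejected but H₀ is true — a Type I error (false positive).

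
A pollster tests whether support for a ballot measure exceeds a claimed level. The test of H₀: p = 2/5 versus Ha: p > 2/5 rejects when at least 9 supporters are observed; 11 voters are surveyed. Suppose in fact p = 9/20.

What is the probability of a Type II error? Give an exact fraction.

Under the alternative p = 9/20, Y ~ Binomial(11, 9/20); β is the probability the test does not reject, P(Y < 9).
Adding the binomial probabilities P(Y=0)+…+P(Y=8) at p = 9/20 gives 8070737386943/8192000000000.

8070737386943/8192000000000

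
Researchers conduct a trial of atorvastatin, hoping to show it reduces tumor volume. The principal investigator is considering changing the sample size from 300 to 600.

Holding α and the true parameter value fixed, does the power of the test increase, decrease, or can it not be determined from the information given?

Increasing n separates the H₀ and Ha sampling distributions, so under Ha fewer outcomes land in the acceptance region.
Since power = 1 − β and β decreases, power increases.

It increases.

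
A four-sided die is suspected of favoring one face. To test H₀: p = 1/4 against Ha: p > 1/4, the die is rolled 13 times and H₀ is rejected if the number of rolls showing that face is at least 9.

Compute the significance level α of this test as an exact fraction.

66379/67108864

α = P(reject H₀ | H₀ true) = P(K ≥ 9 | p = 1/4), with K ~ Binomial(13, 1/4).
Summing C(13,j)(1/4)^j(3/4)^{13−j} for j = 9,…,13 gives 66379/67108864.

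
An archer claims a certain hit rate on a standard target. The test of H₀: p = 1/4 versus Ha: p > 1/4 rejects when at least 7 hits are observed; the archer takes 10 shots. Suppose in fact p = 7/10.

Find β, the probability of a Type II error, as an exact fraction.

218993301/625000000

A Type II error is failing to reject when Ha holds: with p = 7/10, β = P(Y ≤ 6).
Adding the binomial probabilities P(Y=0)+…+P(Y=6) at p = 7/10 gives 218993301/625000000.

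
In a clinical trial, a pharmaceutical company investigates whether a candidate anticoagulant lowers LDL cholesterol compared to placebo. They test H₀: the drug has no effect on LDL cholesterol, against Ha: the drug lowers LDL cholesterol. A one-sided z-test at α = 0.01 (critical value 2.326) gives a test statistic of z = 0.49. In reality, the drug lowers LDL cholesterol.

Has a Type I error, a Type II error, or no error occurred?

Type II error

Since z = 0.49 ≤ z* = 2.326, H₀ is not rejected.
H₀ is false (actually the drug lowers LDL cholesterol).
Failing to reject a false H₀ is a Type II error.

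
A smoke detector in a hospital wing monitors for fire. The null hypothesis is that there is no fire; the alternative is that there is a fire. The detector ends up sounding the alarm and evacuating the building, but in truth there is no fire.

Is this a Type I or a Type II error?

Type I error

'Sounding the alarm and evacuating the building' corresponds to rejecting H₀.
H₀ was rejected but H₀ is true — a Type I error (false positive).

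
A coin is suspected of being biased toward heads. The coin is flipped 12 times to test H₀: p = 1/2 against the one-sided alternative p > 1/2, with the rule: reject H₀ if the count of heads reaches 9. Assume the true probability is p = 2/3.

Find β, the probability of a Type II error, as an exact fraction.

107515/177147

A Type II error is failing to reject when Ha holds: with p = 2/3, β = P(S ≤ 8).
Equivalently, β = 1 − P(S ≥ 9) = 107515/177147.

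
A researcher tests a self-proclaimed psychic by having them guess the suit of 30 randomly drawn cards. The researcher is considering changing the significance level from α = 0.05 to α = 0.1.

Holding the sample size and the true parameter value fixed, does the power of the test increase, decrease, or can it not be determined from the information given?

With a larger α the critical value moves toward the center, so more of the Ha sampling distribution lies in the rejection region.
Since power = 1 − β and β decreases, power increases.

It increases.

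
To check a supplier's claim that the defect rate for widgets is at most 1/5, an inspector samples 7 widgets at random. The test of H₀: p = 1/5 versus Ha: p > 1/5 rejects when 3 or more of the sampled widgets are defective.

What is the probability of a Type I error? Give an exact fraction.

2313/15625

The significance level is the probability, assuming p = 1/5, of seeing 3 or more defectives in 7 draws.
α = 1 − P(S ≤ 2) = 1 − 13312/15625 = 2313/15625.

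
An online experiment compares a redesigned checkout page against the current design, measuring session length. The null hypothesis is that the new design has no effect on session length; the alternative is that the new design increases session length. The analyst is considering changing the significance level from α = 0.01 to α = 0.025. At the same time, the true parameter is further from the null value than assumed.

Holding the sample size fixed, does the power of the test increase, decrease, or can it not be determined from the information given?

Relaxing α lowers the evidence threshold; under Ha, outcomes that previously fell short now trigger rejection. The further the true parameter sits from the null value, the more of the Ha sampling distribution falls in the rejection region. Both changes push β in the same direction.
Since power = 1 − β and β decreases, power increases.

It increases.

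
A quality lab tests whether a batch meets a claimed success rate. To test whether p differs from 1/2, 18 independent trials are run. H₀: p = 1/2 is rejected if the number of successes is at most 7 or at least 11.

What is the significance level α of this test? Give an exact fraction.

The significance level is the null-hypothesis probability of the rejection region {≤7} ∪ {≥11}.
The two tails are symmetric, so α = 2·(1 + 18 + 153 + 816 + 3060 + 8568 + 18564 + 31824)/2^18 = 126008/262144 = 15751/32768.

15751/32768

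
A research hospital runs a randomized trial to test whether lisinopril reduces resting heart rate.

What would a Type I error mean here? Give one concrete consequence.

With the conventional null hypothesis that the drug has no effect on resting heart rate:
A Type I error is rejecting H₀ when H₀ is true.
Here that means concluding that the drug is effective when actually the drug has no effect on resting heart rate.

A Type I error would mean concluding that the drug reduces resting heart rate when in fact the drug has no effect on resting heart rate. Consequence: an ineffective drug is approved and marketed, exposing patients to side effects with no benefit.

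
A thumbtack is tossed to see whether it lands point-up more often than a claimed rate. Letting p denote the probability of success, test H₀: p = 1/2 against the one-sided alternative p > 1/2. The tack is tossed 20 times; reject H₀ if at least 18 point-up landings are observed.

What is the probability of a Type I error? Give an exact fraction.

Under H₀, Y ~ Binomial(20, 1/2), and α = P(Y ≥ 18).
P(Y ≥ 18) = [C(20,18) + C(20,19) + C(20,20)] / 2^20 = (190 + 20 + 1) / 1048576 = 211/1048576.

211/1048576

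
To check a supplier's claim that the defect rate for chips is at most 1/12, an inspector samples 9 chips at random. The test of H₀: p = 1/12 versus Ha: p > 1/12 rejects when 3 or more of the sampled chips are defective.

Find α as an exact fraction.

668221/20155392

The significance level is the probability, assuming p = 1/12, of seeing 3 or more defectives in 9 draws.
Computing the lower-tail complement: 1 − 19487171/20155392 = 668221/20155392.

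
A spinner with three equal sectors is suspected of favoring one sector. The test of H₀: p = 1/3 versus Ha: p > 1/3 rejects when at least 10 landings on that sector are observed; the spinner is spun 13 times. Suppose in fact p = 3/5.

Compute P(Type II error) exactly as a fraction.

β = P(fail to reject H₀ | Ha true) = P(K ≤ 9 | p = 3/5), K ~ Binomial(13, 3/5).
Adding the binomial probabilities P(K=0)+…+P(K=9) at p = 3/5 gives 202983472/244140625.

202983472/244140625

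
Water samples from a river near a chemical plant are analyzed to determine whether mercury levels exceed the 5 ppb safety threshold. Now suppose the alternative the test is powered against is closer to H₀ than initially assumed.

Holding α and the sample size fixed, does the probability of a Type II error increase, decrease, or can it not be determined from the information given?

It increases.

A smaller true effect puts the Ha sampling distribution closer to H₀, so more of it falls in the non-rejection region.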